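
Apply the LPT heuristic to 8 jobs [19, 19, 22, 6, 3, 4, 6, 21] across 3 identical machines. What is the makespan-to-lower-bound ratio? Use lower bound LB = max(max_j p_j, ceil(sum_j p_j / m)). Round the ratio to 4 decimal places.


LPT order: [22, 21, 19, 19, 6, 6, 4, 3]
Machine loads after assignment: [31, 31, 38]
LPT makespan = 38
Lower bound = max(max_job, ceil(total/3)) = max(22, 34) = 34
Ratio = 38 / 34 = 1.1176

1.1176


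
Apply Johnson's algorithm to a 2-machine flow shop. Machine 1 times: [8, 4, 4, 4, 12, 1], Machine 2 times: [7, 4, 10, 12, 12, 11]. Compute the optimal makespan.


Apply Johnson's rule:
  Group 1 (a <= b): [(6, 1, 11), (2, 4, 4), (3, 4, 10), (4, 4, 12), (5, 12, 12)]
  Group 2 (a > b): [(1, 8, 7)]
Optimal job order: [6, 2, 3, 4, 5, 1]
Schedule:
  Job 6: M1 done at 1, M2 done at 12
  Job 2: M1 done at 5, M2 done at 16
  Job 3: M1 done at 9, M2 done at 26
  Job 4: M1 done at 13, M2 done at 38
  Job 5: M1 done at 25, M2 done at 50
  Job 1: M1 done at 33, M2 done at 57
Makespan = 57

57


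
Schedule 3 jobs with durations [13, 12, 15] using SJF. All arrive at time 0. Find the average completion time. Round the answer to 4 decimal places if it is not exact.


SJF order (ascending): [12, 13, 15]
Completion times:
  Job 1: burst=12, C=12
  Job 2: burst=13, C=25
  Job 3: burst=15, C=40
Average completion = 77/3 = 25.6667

25.6667


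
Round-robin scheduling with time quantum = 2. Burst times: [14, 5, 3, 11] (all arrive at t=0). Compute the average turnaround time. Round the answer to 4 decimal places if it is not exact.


Time quantum = 2
Execution trace:
  J1 runs 2 units, time = 2
  J2 runs 2 units, time = 4
  J3 runs 2 units, time = 6
  J4 runs 2 units, time = 8
  J1 runs 2 units, time = 10
  J2 runs 2 units, time = 12
  J3 runs 1 units, time = 13
  J4 runs 2 units, time = 15
  J1 runs 2 units, time = 17
  J2 runs 1 units, time = 18
  J4 runs 2 units, time = 20
  J1 runs 2 units, time = 22
  J4 runs 2 units, time = 24
  J1 runs 2 units, time = 26
  J4 runs 2 units, time = 28
  J1 runs 2 units, time = 30
  J4 runs 1 units, time = 31
  J1 runs 2 units, time = 33
Finish times: [33, 18, 13, 31]
Average turnaround = 95/4 = 23.75

23.75


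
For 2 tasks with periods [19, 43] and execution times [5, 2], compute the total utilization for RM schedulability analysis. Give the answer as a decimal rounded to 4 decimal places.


Compute individual utilizations (exact fractions):
  Task 1: C/T = 5/19 (approx. 0.2632)
  Task 2: C/T = 2/43 (approx. 0.0465)
Total utilization U = 5/19 + 2/43 = 253/817
Rounded to 4 decimal places: U = 0.3097
RM (Liu & Layland) bound for 2 tasks = 0.828427; compare with U = 253/817 (approx. 0.309670)
U <= bound, so schedulable by RM sufficient condition.

0.3097


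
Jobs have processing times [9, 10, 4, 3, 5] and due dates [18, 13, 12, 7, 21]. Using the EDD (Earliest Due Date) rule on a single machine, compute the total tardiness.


Sort by due date (EDD order): [(3, 7), (4, 12), (10, 13), (9, 18), (5, 21)]
Compute completion times and tardiness:
  Job 1: p=3, d=7, C=3, tardiness=max(0,3-7)=0
  Job 2: p=4, d=12, C=7, tardiness=max(0,7-12)=0
  Job 3: p=10, d=13, C=17, tardiness=max(0,17-13)=4
  Job 4: p=9, d=18, C=26, tardiness=max(0,26-18)=8
  Job 5: p=5, d=21, C=31, tardiness=max(0,31-21)=10
Total tardiness = 22

22


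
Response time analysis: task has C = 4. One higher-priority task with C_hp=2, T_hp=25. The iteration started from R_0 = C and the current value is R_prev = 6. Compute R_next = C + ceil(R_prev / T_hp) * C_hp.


R_next = C + ceil(R_prev / T_hp) * C_hp
ceil(6 / 25) = ceil(0.24) = 1
Interference = 1 * 2 = 2
R_next = 4 + 2 = 6
R_next = R_prev, so the iteration has converged (response time = 6).

6


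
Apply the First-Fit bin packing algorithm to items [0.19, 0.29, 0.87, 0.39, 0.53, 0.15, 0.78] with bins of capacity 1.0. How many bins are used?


Place items sequentially using First-Fit:
  Item 0.19 -> new Bin 1
  Item 0.29 -> Bin 1 (now 0.48)
  Item 0.87 -> new Bin 2
  Item 0.39 -> Bin 1 (now 0.87)
  Item 0.53 -> new Bin 3
  Item 0.15 -> Bin 3 (now 0.68)
  Item 0.78 -> new Bin 4
Total bins used = 4

4


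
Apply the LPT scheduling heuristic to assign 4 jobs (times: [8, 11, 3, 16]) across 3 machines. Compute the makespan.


Sort jobs in decreasing order (LPT): [16, 11, 8, 3]
Assign each job to the least loaded machine:
  Machine 1: jobs [16], load = 16
  Machine 2: jobs [11], load = 11
  Machine 3: jobs [8, 3], load = 11
Makespan = max load = 16

16


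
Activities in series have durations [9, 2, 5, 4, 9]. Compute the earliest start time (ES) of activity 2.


Activity 2 starts after activities 1 through 1 complete.
Predecessor durations: [9]
ES = 9 = 9

9


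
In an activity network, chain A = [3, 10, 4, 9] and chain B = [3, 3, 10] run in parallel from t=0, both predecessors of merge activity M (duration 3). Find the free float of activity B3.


ES(B3) = sum of predecessors on chain B = 6
EF(B3) = ES + duration = 6 + 10 = 16
Successor of B3 is M. ES(M) = max(sum(A), sum(B)) = max(26, 16) = 26
Free float = ES(successor) - EF(current) = 26 - 16 = 10

10


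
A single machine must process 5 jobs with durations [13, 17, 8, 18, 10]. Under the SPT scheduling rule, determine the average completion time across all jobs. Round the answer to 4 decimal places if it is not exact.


Sort jobs by processing time (SPT order): [8, 10, 13, 17, 18]
Compute completion times sequentially:
  Job 1: processing = 8, completes at 8
  Job 2: processing = 10, completes at 18
  Job 3: processing = 13, completes at 31
  Job 4: processing = 17, completes at 48
  Job 5: processing = 18, completes at 66
Sum of completion times = 171
Average completion time = 171/5 = 34.2

34.2


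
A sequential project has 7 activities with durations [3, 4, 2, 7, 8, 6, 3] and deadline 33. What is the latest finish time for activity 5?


LF(activity 5) = deadline - sum of successor durations
Successors: activities 6 through 7 with durations [6, 3]
Sum of successor durations = 9
LF = 33 - 9 = 24

24


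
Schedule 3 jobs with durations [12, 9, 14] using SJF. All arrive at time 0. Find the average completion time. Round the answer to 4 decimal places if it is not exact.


SJF order (ascending): [9, 12, 14]
Completion times:
  Job 1: burst=9, C=9
  Job 2: burst=12, C=21
  Job 3: burst=14, C=35
Average completion = 65/3 = 21.6667

21.6667


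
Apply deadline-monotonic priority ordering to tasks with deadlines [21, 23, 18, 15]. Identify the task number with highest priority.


Sort tasks by relative deadline (ascending):
  Task 4: deadline = 15
  Task 3: deadline = 18
  Task 1: deadline = 21
  Task 2: deadline = 23
Priority order (highest first): [4, 3, 1, 2]
Highest priority task = 4

4


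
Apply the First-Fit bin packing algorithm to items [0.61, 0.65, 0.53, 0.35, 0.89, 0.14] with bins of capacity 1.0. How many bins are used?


Place items sequentially using First-Fit:
  Item 0.61 -> new Bin 1
  Item 0.65 -> new Bin 2
  Item 0.53 -> new Bin 3
  Item 0.35 -> Bin 1 (now 0.96)
  Item 0.89 -> new Bin 4
  Item 0.14 -> Bin 2 (now 0.79)
Total bins used = 4

4


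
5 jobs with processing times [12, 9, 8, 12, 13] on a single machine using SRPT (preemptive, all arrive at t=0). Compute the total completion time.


Since all jobs arrive at t=0, SRPT equals SPT ordering.
SPT order: [8, 9, 12, 12, 13]
Completion times:
  Job 1: p=8, C=8
  Job 2: p=9, C=17
  Job 3: p=12, C=29
  Job 4: p=12, C=41
  Job 5: p=13, C=54
Total completion time = 8 + 17 + 29 + 41 + 54 = 149

149


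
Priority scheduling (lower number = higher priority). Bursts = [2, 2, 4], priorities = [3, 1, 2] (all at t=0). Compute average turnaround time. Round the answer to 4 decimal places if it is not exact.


Sort by priority (ascending = highest first):
Order: [(1, 2), (2, 4), (3, 2)]
Completion times:
  Priority 1, burst=2, C=2
  Priority 2, burst=4, C=6
  Priority 3, burst=2, C=8
Average turnaround = 16/3 = 5.3333

5.3333


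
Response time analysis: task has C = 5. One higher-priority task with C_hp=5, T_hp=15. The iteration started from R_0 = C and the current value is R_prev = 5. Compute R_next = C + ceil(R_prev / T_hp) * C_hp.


R_next = C + ceil(R_prev / T_hp) * C_hp
ceil(5 / 15) = ceil(0.3333) = 1
Interference = 1 * 5 = 5
R_next = 5 + 5 = 10

10


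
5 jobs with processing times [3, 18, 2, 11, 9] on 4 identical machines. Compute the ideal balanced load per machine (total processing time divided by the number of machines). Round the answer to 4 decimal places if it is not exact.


Total processing time = 3 + 18 + 2 + 11 + 9 = 43
Number of machines = 4
Ideal balanced load = 43 / 4 = 10.75

10.75


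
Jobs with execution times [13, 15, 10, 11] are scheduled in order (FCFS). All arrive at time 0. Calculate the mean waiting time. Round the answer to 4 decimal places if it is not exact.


FCFS order (as given): [13, 15, 10, 11]
Waiting times:
  Job 1: wait = 0
  Job 2: wait = 13
  Job 3: wait = 28
  Job 4: wait = 38
Sum of waiting times = 79
Average waiting time = 79/4 = 19.75

19.75


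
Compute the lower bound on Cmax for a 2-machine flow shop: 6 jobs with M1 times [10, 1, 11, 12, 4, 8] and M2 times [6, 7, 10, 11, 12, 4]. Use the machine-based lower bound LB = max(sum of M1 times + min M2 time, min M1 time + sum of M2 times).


LB1 = sum(M1 times) + min(M2 times) = 46 + 4 = 50
LB2 = min(M1 times) + sum(M2 times) = 1 + 50 = 51
Lower bound = max(LB1, LB2) = max(50, 51) = 51

51


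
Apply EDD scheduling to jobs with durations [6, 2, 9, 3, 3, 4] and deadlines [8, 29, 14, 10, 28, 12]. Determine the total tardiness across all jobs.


Sort by due date (EDD order): [(6, 8), (3, 10), (4, 12), (9, 14), (3, 28), (2, 29)]
Compute completion times and tardiness:
  Job 1: p=6, d=8, C=6, tardiness=max(0,6-8)=0
  Job 2: p=3, d=10, C=9, tardiness=max(0,9-10)=0
  Job 3: p=4, d=12, C=13, tardiness=max(0,13-12)=1
  Job 4: p=9, d=14, C=22, tardiness=max(0,22-14)=8
  Job 5: p=3, d=28, C=25, tardiness=max(0,25-28)=0
  Job 6: p=2, d=29, C=27, tardiness=max(0,27-29)=0
Total tardiness = 9

9


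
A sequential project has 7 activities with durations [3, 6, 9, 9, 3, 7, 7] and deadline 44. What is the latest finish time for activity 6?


LF(activity 6) = deadline - sum of successor durations
Successors: activities 7 through 7 with durations [7]
Sum of successor durations = 7
LF = 44 - 7 = 37

37


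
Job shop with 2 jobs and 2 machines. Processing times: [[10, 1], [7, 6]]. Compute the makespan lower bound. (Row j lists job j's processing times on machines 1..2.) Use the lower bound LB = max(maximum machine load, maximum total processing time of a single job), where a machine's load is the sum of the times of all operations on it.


Machine loads:
  Machine 1: 10 + 7 = 17
  Machine 2: 1 + 6 = 7
Max machine load = 17
Job totals:
  Job 1: 11
  Job 2: 13
Max job total = 13
Lower bound = max(17, 13) = 17

17


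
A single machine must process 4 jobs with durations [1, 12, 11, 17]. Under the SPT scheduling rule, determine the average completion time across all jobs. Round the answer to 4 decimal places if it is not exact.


Sort jobs by processing time (SPT order): [1, 11, 12, 17]
Compute completion times sequentially:
  Job 1: processing = 1, completes at 1
  Job 2: processing = 11, completes at 12
  Job 3: processing = 12, completes at 24
  Job 4: processing = 17, completes at 41
Sum of completion times = 78
Average completion time = 78/4 = 19.5

19.5


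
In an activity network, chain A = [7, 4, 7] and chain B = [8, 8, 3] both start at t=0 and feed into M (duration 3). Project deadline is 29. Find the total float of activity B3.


Forward pass: ES(B3) = sum of predecessors on chain B = 16
EF = ES + duration = 16 + 3 = 19
Backward pass: LF(M) = deadline = 29; LS(M) = 29 - 3 = 26
LF(B3) = LS(M) - sum(successors on chain B) = 26 - 0 = 26
LS = LF - duration = 26 - 3 = 23
Total float = LS - ES = 23 - 16 = 7

7


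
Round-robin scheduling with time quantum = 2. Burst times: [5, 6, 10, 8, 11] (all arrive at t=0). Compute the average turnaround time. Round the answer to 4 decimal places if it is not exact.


Time quantum = 2
Execution trace:
  J1 runs 2 units, time = 2
  J2 runs 2 units, time = 4
  J3 runs 2 units, time = 6
  J4 runs 2 units, time = 8
  J5 runs 2 units, time = 10
  J1 runs 2 units, time = 12
  J2 runs 2 units, time = 14
  J3 runs 2 units, time = 16
  J4 runs 2 units, time = 18
  J5 runs 2 units, time = 20
  J1 runs 1 units, time = 21
  J2 runs 2 units, time = 23
  J3 runs 2 units, time = 25
  J4 runs 2 units, time = 27
  J5 runs 2 units, time = 29
  J3 runs 2 units, time = 31
  J4 runs 2 units, time = 33
  J5 runs 2 units, time = 35
  J3 runs 2 units, time = 37
  J5 runs 2 units, time = 39
  J5 runs 1 units, time = 40
Finish times: [21, 23, 37, 33, 40]
Average turnaround = 154/5 = 30.8

30.8


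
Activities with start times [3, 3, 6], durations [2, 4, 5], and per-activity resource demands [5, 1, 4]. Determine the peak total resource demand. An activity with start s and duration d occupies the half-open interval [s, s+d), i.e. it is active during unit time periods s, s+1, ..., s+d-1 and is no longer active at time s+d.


Each activity i is active on [start_i, start_i + duration_i).
Compute total resource usage per time slot:
  t=0: active resources = [], total = 0
  t=1: active resources = [], total = 0
  t=2: active resources = [], total = 0
  t=3: active resources = [5, 1], total = 6
  t=4: active resources = [5, 1], total = 6
  t=5: active resources = [1], total = 1
  t=6: active resources = [1, 4], total = 5
  t=7: active resources = [4], total = 4
  t=8: active resources = [4], total = 4
  t=9: active resources = [4], total = 4
  t=10: active resources = [4], total = 4
Peak resource demand = 6

6


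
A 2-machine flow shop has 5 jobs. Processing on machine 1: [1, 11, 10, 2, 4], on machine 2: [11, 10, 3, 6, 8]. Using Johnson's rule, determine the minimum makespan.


Apply Johnson's rule:
  Group 1 (a <= b): [(1, 1, 11), (4, 2, 6), (5, 4, 8)]
  Group 2 (a > b): [(2, 11, 10), (3, 10, 3)]
Optimal job order: [1, 4, 5, 2, 3]
Schedule:
  Job 1: M1 done at 1, M2 done at 12
  Job 4: M1 done at 3, M2 done at 18
  Job 5: M1 done at 7, M2 done at 26
  Job 2: M1 done at 18, M2 done at 36
  Job 3: M1 done at 28, M2 done at 39
Makespan = 39

39


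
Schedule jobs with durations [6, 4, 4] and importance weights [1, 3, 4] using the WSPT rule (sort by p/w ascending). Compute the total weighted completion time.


Compute p/w ratios and sort ascending (WSPT): [(4, 4), (4, 3), (6, 1)]
Compute weighted completion times:
  Job (p=4,w=4): C=4, w*C=4*4=16
  Job (p=4,w=3): C=8, w*C=3*8=24
  Job (p=6,w=1): C=14, w*C=1*14=14
Total weighted completion time = 54

54


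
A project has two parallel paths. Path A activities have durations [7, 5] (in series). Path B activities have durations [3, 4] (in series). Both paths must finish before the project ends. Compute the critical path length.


Path A total = 7 + 5 = 12
Path B total = 3 + 4 = 7
Critical path = longest path = max(12, 7) = 12

12


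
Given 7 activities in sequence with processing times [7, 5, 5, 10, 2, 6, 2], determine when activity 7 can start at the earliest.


Activity 7 starts after activities 1 through 6 complete.
Predecessor durations: [7, 5, 5, 10, 2, 6]
ES = 7 + 5 + 5 + 10 + 2 + 6 = 35

35


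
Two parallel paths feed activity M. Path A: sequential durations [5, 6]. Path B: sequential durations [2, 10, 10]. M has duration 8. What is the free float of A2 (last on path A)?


ES(A2) = sum of predecessors on chain A = 5
EF(A2) = ES + duration = 5 + 6 = 11
Successor of A2 is M. ES(M) = max(sum(A), sum(B)) = max(11, 22) = 22
Free float = ES(successor) - EF(current) = 22 - 11 = 11

11


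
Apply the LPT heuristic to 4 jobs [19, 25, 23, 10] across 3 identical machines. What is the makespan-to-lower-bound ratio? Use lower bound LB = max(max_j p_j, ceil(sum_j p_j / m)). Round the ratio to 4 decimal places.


LPT order: [25, 23, 19, 10]
Machine loads after assignment: [25, 23, 29]
LPT makespan = 29
Lower bound = max(max_job, ceil(total/3)) = max(25, 26) = 26
Ratio = 29 / 26 = 1.1154

1.1154


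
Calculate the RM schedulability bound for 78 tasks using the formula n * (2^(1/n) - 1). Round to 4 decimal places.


Compute 2^(1/78) = 1.0089261045
Subtract 1: 1.0089261045 - 1 = 0.0089261045
Multiply by n: 78 * 0.0089261045 = 0.6962361510
Round to 4 dp: 0.6962

0.6962


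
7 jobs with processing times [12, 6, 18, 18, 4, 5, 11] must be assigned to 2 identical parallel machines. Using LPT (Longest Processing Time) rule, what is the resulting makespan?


Sort jobs in decreasing order (LPT): [18, 18, 12, 11, 6, 5, 4]
Assign each job to the least loaded machine:
  Machine 1: jobs [18, 12, 5, 4], load = 39
  Machine 2: jobs [18, 11, 6], load = 35
Makespan = max load = 39

39


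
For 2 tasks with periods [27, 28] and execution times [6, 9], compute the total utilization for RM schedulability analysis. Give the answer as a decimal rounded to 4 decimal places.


Compute individual utilizations (exact fractions):
  Task 1: C/T = 6/27 = 2/9 (approx. 0.2222)
  Task 2: C/T = 9/28 (approx. 0.3214)
Total utilization U = 2/9 + 9/28 = 137/252
Rounded to 4 decimal places: U = 0.5437
RM (Liu & Layland) bound for 2 tasks = 0.828427; compare with U = 137/252 (approx. 0.543651)
U <= bound, so schedulable by RM sufficient condition.

0.5437


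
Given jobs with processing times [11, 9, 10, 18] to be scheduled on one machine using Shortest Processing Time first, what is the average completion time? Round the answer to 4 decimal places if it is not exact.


Sort jobs by processing time (SPT order): [9, 10, 11, 18]
Compute completion times sequentially:
  Job 1: processing = 9, completes at 9
  Job 2: processing = 10, completes at 19
  Job 3: processing = 11, completes at 30
  Job 4: processing = 18, completes at 48
Sum of completion times = 106
Average completion time = 106/4 = 26.5

26.5


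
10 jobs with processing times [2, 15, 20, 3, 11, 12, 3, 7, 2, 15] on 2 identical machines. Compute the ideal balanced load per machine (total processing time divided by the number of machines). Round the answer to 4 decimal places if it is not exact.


Total processing time = 2 + 15 + 20 + 3 + 11 + 12 + 3 + 7 + 2 + 15 = 90
Number of machines = 2
Ideal balanced load = 90 / 2 = 45.0

45.0


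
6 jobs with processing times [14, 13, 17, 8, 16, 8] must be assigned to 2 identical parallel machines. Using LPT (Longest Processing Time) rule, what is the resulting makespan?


Sort jobs in decreasing order (LPT): [17, 16, 14, 13, 8, 8]
Assign each job to the least loaded machine:
  Machine 1: jobs [17, 13, 8], load = 38
  Machine 2: jobs [16, 14, 8], load = 38
Makespan = max load = 38

38


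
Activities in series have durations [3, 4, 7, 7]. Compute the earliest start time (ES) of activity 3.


Activity 3 starts after activities 1 through 2 complete.
Predecessor durations: [3, 4]
ES = 3 + 4 = 7

7


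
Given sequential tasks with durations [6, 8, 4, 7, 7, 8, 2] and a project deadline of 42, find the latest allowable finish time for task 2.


LF(activity 2) = deadline - sum of successor durations
Successors: activities 3 through 7 with durations [4, 7, 7, 8, 2]
Sum of successor durations = 28
LF = 42 - 28 = 14

14


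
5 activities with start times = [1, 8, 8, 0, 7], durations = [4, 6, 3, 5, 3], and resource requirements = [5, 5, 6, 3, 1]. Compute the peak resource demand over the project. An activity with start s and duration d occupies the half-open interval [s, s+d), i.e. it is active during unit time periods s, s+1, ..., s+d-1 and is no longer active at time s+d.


Each activity i is active on [start_i, start_i + duration_i).
Compute total resource usage per time slot:
  t=0: active resources = [3], total = 3
  t=1: active resources = [5, 3], total = 8
  t=2: active resources = [5, 3], total = 8
  t=3: active resources = [5, 3], total = 8
  t=4: active resources = [5, 3], total = 8
  t=5: active resources = [], total = 0
  t=6: active resources = [], total = 0
  t=7: active resources = [1], total = 1
  t=8: active resources = [5, 6, 1], total = 12
  t=9: active resources = [5, 6, 1], total = 12
  t=10: active resources = [5, 6], total = 11
  t=11: active resources = [5], total = 5
  t=12: active resources = [5], total = 5
  t=13: active resources = [5], total = 5
Peak resource demand = 12

12


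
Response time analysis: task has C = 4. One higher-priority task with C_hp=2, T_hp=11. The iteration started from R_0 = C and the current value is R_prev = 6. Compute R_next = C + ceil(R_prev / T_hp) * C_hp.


R_next = C + ceil(R_prev / T_hp) * C_hp
ceil(6 / 11) = ceil(0.5455) = 1
Interference = 1 * 2 = 2
R_next = 4 + 2 = 6
R_next = R_prev, so the iteration has converged (response time = 6).

6


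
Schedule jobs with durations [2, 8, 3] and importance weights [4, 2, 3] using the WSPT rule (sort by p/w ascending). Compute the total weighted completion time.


Compute p/w ratios and sort ascending (WSPT): [(2, 4), (3, 3), (8, 2)]
Compute weighted completion times:
  Job (p=2,w=4): C=2, w*C=4*2=8
  Job (p=3,w=3): C=5, w*C=3*5=15
  Job (p=8,w=2): C=13, w*C=2*13=26
Total weighted completion time = 49

49


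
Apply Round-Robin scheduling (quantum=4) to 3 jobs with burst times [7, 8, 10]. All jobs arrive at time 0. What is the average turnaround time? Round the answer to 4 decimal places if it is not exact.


Time quantum = 4
Execution trace:
  J1 runs 4 units, time = 4
  J2 runs 4 units, time = 8
  J3 runs 4 units, time = 12
  J1 runs 3 units, time = 15
  J2 runs 4 units, time = 19
  J3 runs 4 units, time = 23
  J3 runs 2 units, time = 25
Finish times: [15, 19, 25]
Average turnaround = 59/3 = 19.6667

19.6667


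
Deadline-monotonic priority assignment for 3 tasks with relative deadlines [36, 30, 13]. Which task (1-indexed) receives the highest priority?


Sort tasks by relative deadline (ascending):
  Task 3: deadline = 13
  Task 2: deadline = 30
  Task 1: deadline = 36
Priority order (highest first): [3, 2, 1]
Highest priority task = 3

3


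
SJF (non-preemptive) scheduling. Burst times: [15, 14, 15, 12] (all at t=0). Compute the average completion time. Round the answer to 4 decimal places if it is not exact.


SJF order (ascending): [12, 14, 15, 15]
Completion times:
  Job 1: burst=12, C=12
  Job 2: burst=14, C=26
  Job 3: burst=15, C=41
  Job 4: burst=15, C=56
Average completion = 135/4 = 33.75

33.75


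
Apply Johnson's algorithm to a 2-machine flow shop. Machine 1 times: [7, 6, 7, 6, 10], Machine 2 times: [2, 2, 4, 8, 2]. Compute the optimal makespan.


Apply Johnson's rule:
  Group 1 (a <= b): [(4, 6, 8)]
  Group 2 (a > b): [(3, 7, 4), (1, 7, 2), (2, 6, 2), (5, 10, 2)]
Optimal job order: [4, 3, 1, 2, 5]
Schedule:
  Job 4: M1 done at 6, M2 done at 14
  Job 3: M1 done at 13, M2 done at 18
  Job 1: M1 done at 20, M2 done at 22
  Job 2: M1 done at 26, M2 done at 28
  Job 5: M1 done at 36, M2 done at 38
Makespan = 38

38


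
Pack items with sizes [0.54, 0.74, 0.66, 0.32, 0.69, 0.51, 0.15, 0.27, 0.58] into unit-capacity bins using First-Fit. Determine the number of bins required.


Place items sequentially using First-Fit:
  Item 0.54 -> new Bin 1
  Item 0.74 -> new Bin 2
  Item 0.66 -> new Bin 3
  Item 0.32 -> Bin 1 (now 0.86)
  Item 0.69 -> new Bin 4
  Item 0.51 -> new Bin 5
  Item 0.15 -> Bin 2 (now 0.89)
  Item 0.27 -> Bin 3 (now 0.93)
  Item 0.58 -> new Bin 6
Total bins used = 6

6


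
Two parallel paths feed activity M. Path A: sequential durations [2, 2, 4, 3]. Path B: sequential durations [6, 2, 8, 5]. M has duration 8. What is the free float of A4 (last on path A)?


ES(A4) = sum of predecessors on chain A = 8
EF(A4) = ES + duration = 8 + 3 = 11
Successor of A4 is M. ES(M) = max(sum(A), sum(B)) = max(11, 21) = 21
Free float = ES(successor) - EF(current) = 21 - 11 = 10

10


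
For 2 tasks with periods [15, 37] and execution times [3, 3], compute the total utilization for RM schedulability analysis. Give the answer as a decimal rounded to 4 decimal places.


Compute individual utilizations (exact fractions):
  Task 1: C/T = 3/15 = 1/5 (approx. 0.2)
  Task 2: C/T = 3/37 (approx. 0.0811)
Total utilization U = 1/5 + 3/37 = 52/185
Rounded to 4 decimal places: U = 0.2811
RM (Liu & Layland) bound for 2 tasks = 0.828427; compare with U = 52/185 (approx. 0.281081)
U <= bound, so schedulable by RM sufficient condition.

0.2811


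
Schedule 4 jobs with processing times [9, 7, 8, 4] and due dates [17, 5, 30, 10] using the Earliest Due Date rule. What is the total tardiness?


Sort by due date (EDD order): [(7, 5), (4, 10), (9, 17), (8, 30)]
Compute completion times and tardiness:
  Job 1: p=7, d=5, C=7, tardiness=max(0,7-5)=2
  Job 2: p=4, d=10, C=11, tardiness=max(0,11-10)=1
  Job 3: p=9, d=17, C=20, tardiness=max(0,20-17)=3
  Job 4: p=8, d=30, C=28, tardiness=max(0,28-30)=0
Total tardiness = 6

6


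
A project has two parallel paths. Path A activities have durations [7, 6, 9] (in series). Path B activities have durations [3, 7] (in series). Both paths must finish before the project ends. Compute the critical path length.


Path A total = 7 + 6 + 9 = 22
Path B total = 3 + 7 = 10
Critical path = longest path = max(22, 10) = 22

22


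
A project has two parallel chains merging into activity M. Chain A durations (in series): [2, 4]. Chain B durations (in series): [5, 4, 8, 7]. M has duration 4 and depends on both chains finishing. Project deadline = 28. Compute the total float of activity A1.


Forward pass: ES(A1) = sum of predecessors on chain A = 0
EF = ES + duration = 0 + 2 = 2
Backward pass: LF(M) = deadline = 28; LS(M) = 28 - 4 = 24
LF(A1) = LS(M) - sum(successors on chain A) = 24 - 4 = 20
LS = LF - duration = 20 - 2 = 18
Total float = LS - ES = 18 - 0 = 18

18


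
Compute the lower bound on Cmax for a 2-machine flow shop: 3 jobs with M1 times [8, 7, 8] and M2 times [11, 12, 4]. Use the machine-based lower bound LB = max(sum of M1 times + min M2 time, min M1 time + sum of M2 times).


LB1 = sum(M1 times) + min(M2 times) = 23 + 4 = 27
LB2 = min(M1 times) + sum(M2 times) = 7 + 27 = 34
Lower bound = max(LB1, LB2) = max(27, 34) = 34

34


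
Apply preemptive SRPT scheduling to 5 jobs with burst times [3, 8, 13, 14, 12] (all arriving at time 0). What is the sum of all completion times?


Since all jobs arrive at t=0, SRPT equals SPT ordering.
SPT order: [3, 8, 12, 13, 14]
Completion times:
  Job 1: p=3, C=3
  Job 2: p=8, C=11
  Job 3: p=12, C=23
  Job 4: p=13, C=36
  Job 5: p=14, C=50
Total completion time = 3 + 11 + 23 + 36 + 50 = 123

123


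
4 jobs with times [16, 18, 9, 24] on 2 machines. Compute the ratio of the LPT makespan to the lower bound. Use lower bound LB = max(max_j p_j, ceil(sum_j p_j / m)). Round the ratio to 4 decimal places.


LPT order: [24, 18, 16, 9]
Machine loads after assignment: [33, 34]
LPT makespan = 34
Lower bound = max(max_job, ceil(total/2)) = max(24, 34) = 34
Ratio = 34 / 34 = 1.0

1.0


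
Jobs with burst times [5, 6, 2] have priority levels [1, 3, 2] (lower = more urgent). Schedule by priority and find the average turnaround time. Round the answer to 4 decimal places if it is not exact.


Sort by priority (ascending = highest first):
Order: [(1, 5), (2, 2), (3, 6)]
Completion times:
  Priority 1, burst=5, C=5
  Priority 2, burst=2, C=7
  Priority 3, burst=6, C=13
Average turnaround = 25/3 = 8.3333

8.3333


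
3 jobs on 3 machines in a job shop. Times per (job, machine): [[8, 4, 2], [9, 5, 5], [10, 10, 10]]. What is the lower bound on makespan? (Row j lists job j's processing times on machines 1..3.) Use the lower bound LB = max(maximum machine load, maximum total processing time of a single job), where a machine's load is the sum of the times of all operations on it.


Machine loads:
  Machine 1: 8 + 9 + 10 = 27
  Machine 2: 4 + 5 + 10 = 19
  Machine 3: 2 + 5 + 10 = 17
Max machine load = 27
Job totals:
  Job 1: 14
  Job 2: 19
  Job 3: 30
Max job total = 30
Lower bound = max(27, 30) = 30

30


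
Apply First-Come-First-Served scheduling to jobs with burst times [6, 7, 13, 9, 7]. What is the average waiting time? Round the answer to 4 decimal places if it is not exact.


FCFS order (as given): [6, 7, 13, 9, 7]
Waiting times:
  Job 1: wait = 0
  Job 2: wait = 6
  Job 3: wait = 13
  Job 4: wait = 26
  Job 5: wait = 35
Sum of waiting times = 80
Average waiting time = 80/5 = 16.0

16.0


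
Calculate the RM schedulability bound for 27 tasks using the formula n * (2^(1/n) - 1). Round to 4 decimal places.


Compute 2^(1/27) = 1.0260044847
Subtract 1: 1.0260044847 - 1 = 0.0260044847
Multiply by n: 27 * 0.0260044847 = 0.7021210869
Round to 4 dp: 0.7021

0.7021


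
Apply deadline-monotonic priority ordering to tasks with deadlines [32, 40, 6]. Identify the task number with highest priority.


Sort tasks by relative deadline (ascending):
  Task 3: deadline = 6
  Task 1: deadline = 32
  Task 2: deadline = 40
Priority order (highest first): [3, 1, 2]
Highest priority task = 3

3


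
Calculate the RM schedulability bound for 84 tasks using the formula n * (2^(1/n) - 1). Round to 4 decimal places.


Compute 2^(1/84) = 1.0082858917
Subtract 1: 1.0082858917 - 1 = 0.0082858917
Multiply by n: 84 * 0.0082858917 = 0.6960149028
Round to 4 dp: 0.6960

0.6960


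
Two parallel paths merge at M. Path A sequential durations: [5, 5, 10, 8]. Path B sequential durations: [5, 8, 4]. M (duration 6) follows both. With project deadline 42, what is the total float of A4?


Forward pass: ES(A4) = sum of predecessors on chain A = 20
EF = ES + duration = 20 + 8 = 28
Backward pass: LF(M) = deadline = 42; LS(M) = 42 - 6 = 36
LF(A4) = LS(M) - sum(successors on chain A) = 36 - 0 = 36
LS = LF - duration = 36 - 8 = 28
Total float = LS - ES = 28 - 20 = 8

8


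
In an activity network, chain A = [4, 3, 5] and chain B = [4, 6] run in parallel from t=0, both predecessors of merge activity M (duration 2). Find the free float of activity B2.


ES(B2) = sum of predecessors on chain B = 4
EF(B2) = ES + duration = 4 + 6 = 10
Successor of B2 is M. ES(M) = max(sum(A), sum(B)) = max(12, 10) = 12
Free float = ES(successor) - EF(current) = 12 - 10 = 2

2


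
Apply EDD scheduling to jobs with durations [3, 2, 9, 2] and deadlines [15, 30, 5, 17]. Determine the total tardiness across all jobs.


Sort by due date (EDD order): [(9, 5), (3, 15), (2, 17), (2, 30)]
Compute completion times and tardiness:
  Job 1: p=9, d=5, C=9, tardiness=max(0,9-5)=4
  Job 2: p=3, d=15, C=12, tardiness=max(0,12-15)=0
  Job 3: p=2, d=17, C=14, tardiness=max(0,14-17)=0
  Job 4: p=2, d=30, C=16, tardiness=max(0,16-30)=0
Total tardiness = 4

4


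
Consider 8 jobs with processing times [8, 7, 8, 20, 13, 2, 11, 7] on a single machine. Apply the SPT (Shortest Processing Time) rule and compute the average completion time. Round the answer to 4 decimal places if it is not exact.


Sort jobs by processing time (SPT order): [2, 7, 7, 8, 8, 11, 13, 20]
Compute completion times sequentially:
  Job 1: processing = 2, completes at 2
  Job 2: processing = 7, completes at 9
  Job 3: processing = 7, completes at 16
  Job 4: processing = 8, completes at 24
  Job 5: processing = 8, completes at 32
  Job 6: processing = 11, completes at 43
  Job 7: processing = 13, completes at 56
  Job 8: processing = 20, completes at 76
Sum of completion times = 258
Average completion time = 258/8 = 32.25

32.25


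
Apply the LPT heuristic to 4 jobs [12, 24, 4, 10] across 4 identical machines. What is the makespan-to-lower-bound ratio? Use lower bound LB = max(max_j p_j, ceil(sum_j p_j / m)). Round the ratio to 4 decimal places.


LPT order: [24, 12, 10, 4]
Machine loads after assignment: [24, 12, 10, 4]
LPT makespan = 24
Lower bound = max(max_job, ceil(total/4)) = max(24, 13) = 24
Ratio = 24 / 24 = 1.0

1.0


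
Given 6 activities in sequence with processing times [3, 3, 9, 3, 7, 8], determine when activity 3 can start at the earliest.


Activity 3 starts after activities 1 through 2 complete.
Predecessor durations: [3, 3]
ES = 3 + 3 = 6

6


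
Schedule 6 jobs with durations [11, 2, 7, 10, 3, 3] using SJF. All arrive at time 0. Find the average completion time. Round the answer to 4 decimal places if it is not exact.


SJF order (ascending): [2, 3, 3, 7, 10, 11]
Completion times:
  Job 1: burst=2, C=2
  Job 2: burst=3, C=5
  Job 3: burst=3, C=8
  Job 4: burst=7, C=15
  Job 5: burst=10, C=25
  Job 6: burst=11, C=36
Average completion = 91/6 = 15.1667

15.1667


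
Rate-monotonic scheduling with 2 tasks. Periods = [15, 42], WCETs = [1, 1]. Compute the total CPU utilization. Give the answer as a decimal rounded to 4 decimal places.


Compute individual utilizations (exact fractions):
  Task 1: C/T = 1/15 (approx. 0.0667)
  Task 2: C/T = 1/42 (approx. 0.0238)
Total utilization U = 1/15 + 1/42 = 19/210
Rounded to 4 decimal places: U = 0.0905
RM (Liu & Layland) bound for 2 tasks = 0.828427; compare with U = 19/210 (approx. 0.090476)
U <= bound, so schedulable by RM sufficient condition.

0.0905


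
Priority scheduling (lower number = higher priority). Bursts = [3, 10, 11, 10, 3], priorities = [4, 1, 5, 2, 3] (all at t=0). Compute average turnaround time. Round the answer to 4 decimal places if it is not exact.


Sort by priority (ascending = highest first):
Order: [(1, 10), (2, 10), (3, 3), (4, 3), (5, 11)]
Completion times:
  Priority 1, burst=10, C=10
  Priority 2, burst=10, C=20
  Priority 3, burst=3, C=23
  Priority 4, burst=3, C=26
  Priority 5, burst=11, C=37
Average turnaround = 116/5 = 23.2

23.2


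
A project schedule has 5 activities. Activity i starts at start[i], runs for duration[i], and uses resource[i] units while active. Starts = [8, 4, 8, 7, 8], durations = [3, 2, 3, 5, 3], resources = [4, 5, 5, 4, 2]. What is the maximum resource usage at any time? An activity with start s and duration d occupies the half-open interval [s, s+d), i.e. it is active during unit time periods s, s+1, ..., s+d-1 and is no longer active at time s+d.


Each activity i is active on [start_i, start_i + duration_i).
Compute total resource usage per time slot:
  t=0: active resources = [], total = 0
  t=1: active resources = [], total = 0
  t=2: active resources = [], total = 0
  t=3: active resources = [], total = 0
  t=4: active resources = [5], total = 5
  t=5: active resources = [5], total = 5
  t=6: active resources = [], total = 0
  t=7: active resources = [4], total = 4
  t=8: active resources = [4, 5, 4, 2], total = 15
  t=9: active resources = [4, 5, 4, 2], total = 15
  t=10: active resources = [4, 5, 4, 2], total = 15
  t=11: active resources = [4], total = 4
Peak resource demand = 15

15


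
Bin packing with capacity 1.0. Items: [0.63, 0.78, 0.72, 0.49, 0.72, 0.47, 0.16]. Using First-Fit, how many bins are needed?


Place items sequentially using First-Fit:
  Item 0.63 -> new Bin 1
  Item 0.78 -> new Bin 2
  Item 0.72 -> new Bin 3
  Item 0.49 -> new Bin 4
  Item 0.72 -> new Bin 5
  Item 0.47 -> Bin 4 (now 0.96)
  Item 0.16 -> Bin 1 (now 0.79)
Total bins used = 5

5


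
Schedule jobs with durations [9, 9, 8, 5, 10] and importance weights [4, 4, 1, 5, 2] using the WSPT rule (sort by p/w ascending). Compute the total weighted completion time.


Compute p/w ratios and sort ascending (WSPT): [(5, 5), (9, 4), (9, 4), (10, 2), (8, 1)]
Compute weighted completion times:
  Job (p=5,w=5): C=5, w*C=5*5=25
  Job (p=9,w=4): C=14, w*C=4*14=56
  Job (p=9,w=4): C=23, w*C=4*23=92
  Job (p=10,w=2): C=33, w*C=2*33=66
  Job (p=8,w=1): C=41, w*C=1*41=41
Total weighted completion time = 280

280


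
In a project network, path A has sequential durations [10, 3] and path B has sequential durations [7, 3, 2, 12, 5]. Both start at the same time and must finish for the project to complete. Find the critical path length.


Path A total = 10 + 3 = 13
Path B total = 7 + 3 + 2 + 12 + 5 = 29
Critical path = longest path = max(13, 29) = 29

29


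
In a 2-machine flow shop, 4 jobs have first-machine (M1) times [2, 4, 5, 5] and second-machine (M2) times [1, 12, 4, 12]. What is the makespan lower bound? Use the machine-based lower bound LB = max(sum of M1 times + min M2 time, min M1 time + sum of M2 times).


LB1 = sum(M1 times) + min(M2 times) = 16 + 1 = 17
LB2 = min(M1 times) + sum(M2 times) = 2 + 29 = 31
Lower bound = max(LB1, LB2) = max(17, 31) = 31

31


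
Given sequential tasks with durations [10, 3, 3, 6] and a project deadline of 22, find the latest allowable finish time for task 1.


LF(activity 1) = deadline - sum of successor durations
Successors: activities 2 through 4 with durations [3, 3, 6]
Sum of successor durations = 12
LF = 22 - 12 = 10

10


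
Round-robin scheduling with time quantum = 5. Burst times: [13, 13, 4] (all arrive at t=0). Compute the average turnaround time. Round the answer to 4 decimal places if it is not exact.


Time quantum = 5
Execution trace:
  J1 runs 5 units, time = 5
  J2 runs 5 units, time = 10
  J3 runs 4 units, time = 14
  J1 runs 5 units, time = 19
  J2 runs 5 units, time = 24
  J1 runs 3 units, time = 27
  J2 runs 3 units, time = 30
Finish times: [27, 30, 14]
Average turnaround = 71/3 = 23.6667

23.6667


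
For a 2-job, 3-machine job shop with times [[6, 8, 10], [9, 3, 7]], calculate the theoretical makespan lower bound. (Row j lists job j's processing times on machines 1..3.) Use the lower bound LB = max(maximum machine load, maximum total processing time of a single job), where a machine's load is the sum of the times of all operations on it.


Machine loads:
  Machine 1: 6 + 9 = 15
  Machine 2: 8 + 3 = 11
  Machine 3: 10 + 7 = 17
Max machine load = 17
Job totals:
  Job 1: 24
  Job 2: 19
Max job total = 24
Lower bound = max(17, 24) = 24

24


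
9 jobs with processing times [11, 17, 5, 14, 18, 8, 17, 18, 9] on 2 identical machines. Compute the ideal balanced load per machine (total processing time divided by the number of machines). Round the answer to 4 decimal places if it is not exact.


Total processing time = 11 + 17 + 5 + 14 + 18 + 8 + 17 + 18 + 9 = 117
Number of machines = 2
Ideal balanced load = 117 / 2 = 58.5

58.5


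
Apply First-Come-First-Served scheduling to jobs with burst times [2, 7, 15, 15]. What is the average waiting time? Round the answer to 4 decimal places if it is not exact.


FCFS order (as given): [2, 7, 15, 15]
Waiting times:
  Job 1: wait = 0
  Job 2: wait = 2
  Job 3: wait = 9
  Job 4: wait = 24
Sum of waiting times = 35
Average waiting time = 35/4 = 8.75

8.75


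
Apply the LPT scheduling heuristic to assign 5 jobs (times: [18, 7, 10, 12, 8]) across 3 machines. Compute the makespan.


Sort jobs in decreasing order (LPT): [18, 12, 10, 8, 7]
Assign each job to the least loaded machine:
  Machine 1: jobs [18], load = 18
  Machine 2: jobs [12, 7], load = 19
  Machine 3: jobs [10, 8], load = 18
Makespan = max load = 19

19


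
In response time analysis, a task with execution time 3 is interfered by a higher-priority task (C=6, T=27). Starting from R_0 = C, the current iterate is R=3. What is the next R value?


R_next = C + ceil(R_prev / T_hp) * C_hp
ceil(3 / 27) = ceil(0.1111) = 1
Interference = 1 * 6 = 6
R_next = 3 + 6 = 9

9


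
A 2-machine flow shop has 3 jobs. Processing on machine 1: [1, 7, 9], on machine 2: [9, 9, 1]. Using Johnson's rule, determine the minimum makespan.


Apply Johnson's rule:
  Group 1 (a <= b): [(1, 1, 9), (2, 7, 9)]
  Group 2 (a > b): [(3, 9, 1)]
Optimal job order: [1, 2, 3]
Schedule:
  Job 1: M1 done at 1, M2 done at 10
  Job 2: M1 done at 8, M2 done at 19
  Job 3: M1 done at 17, M2 done at 20
Makespan = 20

20


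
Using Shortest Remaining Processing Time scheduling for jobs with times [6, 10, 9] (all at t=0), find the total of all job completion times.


Since all jobs arrive at t=0, SRPT equals SPT ordering.
SPT order: [6, 9, 10]
Completion times:
  Job 1: p=6, C=6
  Job 2: p=9, C=15
  Job 3: p=10, C=25
Total completion time = 6 + 15 + 25 = 46

46


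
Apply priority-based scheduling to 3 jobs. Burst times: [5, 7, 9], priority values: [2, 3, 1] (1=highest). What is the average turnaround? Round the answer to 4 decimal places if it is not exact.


Sort by priority (ascending = highest first):
Order: [(1, 9), (2, 5), (3, 7)]
Completion times:
  Priority 1, burst=9, C=9
  Priority 2, burst=5, C=14
  Priority 3, burst=7, C=21
Average turnaround = 44/3 = 14.6667

14.6667
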